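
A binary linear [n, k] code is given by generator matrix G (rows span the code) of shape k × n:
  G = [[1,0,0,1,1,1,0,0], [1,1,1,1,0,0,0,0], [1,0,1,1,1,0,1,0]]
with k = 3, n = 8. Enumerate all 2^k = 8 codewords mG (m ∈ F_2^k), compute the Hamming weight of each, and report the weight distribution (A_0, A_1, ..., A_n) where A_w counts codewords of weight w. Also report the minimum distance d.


Weight distribution: A_0 = 1, A_3 = 2, A_4 = 3, A_5 = 2. Minimum distance d = 3.

Enumerate all 2^3 = 8 messages m ∈ F_2^3.
For each, compute codeword c = mG in F_2^8, then tally its weight.
  m = 000 → c = 00000000, weight = 0.
  m = 100 → c = 10011100, weight = 4.
  m = 010 → c = 11110000, weight = 4.
  m = 110 → c = 01101100, weight = 4.
  m = 001 → c = 10111010, weight = 5.
  m = 101 → c = 00100110, weight = 3.
  m = 011 → c = 01001010, weight = 3.
  m = 111 → c = 11010110, weight = 5.
Tally weights:
  weight 0: 1 codewords.
  weight 3: 2 codewords.
  weight 4: 3 codewords.
  weight 5: 2 codewords.
Minimum distance d = smallest w > 0 with A_w > 0 = 3.
Sanity: Σ A_w = 8 = 2^3 = 8 ✓.


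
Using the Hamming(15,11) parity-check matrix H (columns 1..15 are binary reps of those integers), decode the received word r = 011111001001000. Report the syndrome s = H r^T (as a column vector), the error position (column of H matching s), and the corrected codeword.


s = (0, 0, 1, 1)^T, error position = 3, corrected codeword c = 010111001001000

Compute s = H r^T mod 2 one row at a time:
  s_1 = 0 + 1 + 0 + 0 + 1 + 0 + 0 + 0 = 2 ≡ 0 (mod 2).
  s_2 = 1 + 1 + 1 + 0 + 1 + 0 + 0 + 0 = 4 ≡ 0 (mod 2).
  s_3 = 1 + 1 + 1 + 0 + 0 + 0 + 0 + 0 = 3 ≡ 1 (mod 2).
  s_4 = 0 + 1 + 1 + 0 + 1 + 0 + 0 + 0 = 3 ≡ 1 (mod 2).
s = (0, 0, 1, 1)^T — this equals column 3 of H (binary 0011), so error is at position 3.
Correct: flip bit 3 of r = 011111001001000 to get c = 010111001001000.


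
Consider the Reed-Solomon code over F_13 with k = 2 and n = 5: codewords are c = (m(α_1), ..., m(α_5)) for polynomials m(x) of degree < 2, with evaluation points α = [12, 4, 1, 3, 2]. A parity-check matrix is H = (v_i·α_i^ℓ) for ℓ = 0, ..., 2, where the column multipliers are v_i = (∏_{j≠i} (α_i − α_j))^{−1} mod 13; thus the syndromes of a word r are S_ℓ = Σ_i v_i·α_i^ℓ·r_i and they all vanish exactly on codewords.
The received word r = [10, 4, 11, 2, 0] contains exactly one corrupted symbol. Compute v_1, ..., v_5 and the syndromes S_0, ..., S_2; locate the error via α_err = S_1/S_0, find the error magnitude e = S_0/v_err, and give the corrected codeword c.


S = (1, 12, 1), error at position 1, error magnitude e = 3, c = [7, 4, 11, 2, 0].

Step 1: column multipliers v_i = (∏_{j≠i}(α_i − α_j))^{−1} mod 13.
  i = 1 (α = 12): (12−4)(12−1)(12−3)(12−2) = 8·11·9·10 = 7920 ≡ 3, so v_1 = 3^{−1} = 9 (mod 13).
  i = 2 (α = 4): (4−12)(4−1)(4−3)(4−2) = (−8)·3·1·2 = −48 ≡ 4, so v_2 = 4^{−1} = 10 (mod 13).
  i = 3 (α = 1): (1−12)(1−4)(1−3)(1−2) = (−11)·(−3)·(−2)·(−1) = 66 ≡ 1, so v_3 = 1^{−1} = 1 (mod 13).
  i = 4 (α = 3): (3−12)(3−4)(3−1)(3−2) = (−9)·(−1)·2·1 = 18 ≡ 5, so v_4 = 5^{−1} = 8 (mod 13).
  i = 5 (α = 2): (2−12)(2−4)(2−1)(2−3) = (−10)·(−2)·1·(−1) = −20 ≡ 6, so v_5 = 6^{−1} = 11 (mod 13).
  v = [9, 10, 1, 8, 11].
Step 2: syndromes of r = [10, 4, 11, 2, 0] (all sums mod 13).
  S_0 = Σ v_i r_i = 9·10 + 10·4 + 1·11 + 8·2 + 11·0 = 157 ≡ 1.
  S_1 = Σ v_i α_i r_i = 9·12·10 + 10·4·4 + 1·1·11 + 8·3·2 + 11·2·0 = 1299 ≡ 12.
  α_i^2 mod 13 = [1, 3, 1, 9, 4].
  S_2 = Σ v_i α_i^2 r_i = 9·1·10 + 10·3·4 + 1·1·11 + 8·9·2 + 11·4·0 = 365 ≡ 1.
  S = (1, 12, 1) ≠ 0, so r is not a codeword (an error is present).
Step 3: locate the error. For a single error e at position i, S_ℓ = v_i·e·α_i^ℓ, so α_err = S_1/S_0.
  S_0^{−1} = 1^{−1} = 1 (mod 13), so α_err = 12·1 = 12 ≡ 12 = α_1. Error position i = 1.
  Consistency check: S_2/S_1 = 1·12 = 12 ≡ 12 = α_err ✓ (single-error assumption holds).
Step 4: error magnitude e = S_0/v_1 = S_0·∏_{j≠1}(α_1 − α_j) = 1·3 = 3 ≡ 3 (mod 13).
Step 5: correct position 1: c_1 = r_1 − e = 10 − 3 ≡ 7 (mod 13). Hence c = [7, 4, 11, 2, 0].
  Check: interpolating c through the α_i gives m(x) = 9 + 2·x (degree < 2) with m(α_i) = c_i for every i, so c is indeed a codeword.


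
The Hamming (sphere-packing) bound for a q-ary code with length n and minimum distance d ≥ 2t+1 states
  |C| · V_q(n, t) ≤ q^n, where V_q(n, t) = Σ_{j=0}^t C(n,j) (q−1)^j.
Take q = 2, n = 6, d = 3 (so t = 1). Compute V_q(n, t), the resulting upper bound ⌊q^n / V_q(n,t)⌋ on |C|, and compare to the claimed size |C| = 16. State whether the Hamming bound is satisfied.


V_q(n, t) = 7, q^n = 64, Hamming bound = 9, |C| = 16 > bound (violated).

Step 1: Compute V_q(n, t) = Σ_{j=0}^1 C(n, j) (q−1)^j.
  j = 0: C(6,0)·(1)^0 = 1·1 = 1.
  j = 1: C(6,1)·(1)^1 = 6·1 = 6.
  V_q(n, t) = 1 + 6 = 7.
Step 2: q^n = 2^6 = 64.
Step 3: Hamming bound ⌊q^n / V_q(n,t)⌋ = ⌊64/7⌋ = 9.
Step 4: Compare |C| = 16 to 9: violated.
The claimed |C| lies above the Hamming bound, so no 2-ary code of length 6 with d ≥ 3 can have 16 codewords.


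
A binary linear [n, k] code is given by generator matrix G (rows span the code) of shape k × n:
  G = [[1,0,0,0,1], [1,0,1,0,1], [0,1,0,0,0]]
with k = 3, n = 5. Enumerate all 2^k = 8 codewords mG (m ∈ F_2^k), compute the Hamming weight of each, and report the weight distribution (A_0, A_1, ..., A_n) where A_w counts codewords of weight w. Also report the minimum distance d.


Weight distribution: A_0 = 1, A_1 = 2, A_2 = 2, A_3 = 2, A_4 = 1. Minimum distance d = 1.

Enumerate all 2^3 = 8 messages m ∈ F_2^3.
For each, compute codeword c = mG in F_2^5, then tally its weight.
  m = 000 → c = 00000, weight = 0.
  m = 100 → c = 10001, weight = 2.
  m = 010 → c = 10101, weight = 3.
  m = 110 → c = 00100, weight = 1.
  m = 001 → c = 01000, weight = 1.
  m = 101 → c = 11001, weight = 3.
  m = 011 → c = 11101, weight = 4.
  m = 111 → c = 01100, weight = 2.
Tally weights:
  weight 0: 1 codewords.
  weight 1: 2 codewords.
  weight 2: 2 codewords.
  weight 3: 2 codewords.
  weight 4: 1 codewords.
Minimum distance d = smallest w > 0 with A_w > 0 = 1.
Sanity: Σ A_w = 8 = 2^3 = 8 ✓.


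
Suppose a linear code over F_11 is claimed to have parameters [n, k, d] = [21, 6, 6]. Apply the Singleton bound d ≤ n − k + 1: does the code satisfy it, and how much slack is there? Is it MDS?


Singleton RHS = n − k + 1 = 16, slack = 10, bound satisfied, not MDS.

Singleton bound: d ≤ n − k + 1.
Here n = 21, k = 6, so n − k + 1 = 16.
Given d = 6, check d ≤ 16: YES.
Slack = (n − k + 1) − d = 10.
The code is NOT MDS (slack = 10 > 0).
Description: the claimed parameters are [21, 6, 6]_11; such a code would be non-MDS.


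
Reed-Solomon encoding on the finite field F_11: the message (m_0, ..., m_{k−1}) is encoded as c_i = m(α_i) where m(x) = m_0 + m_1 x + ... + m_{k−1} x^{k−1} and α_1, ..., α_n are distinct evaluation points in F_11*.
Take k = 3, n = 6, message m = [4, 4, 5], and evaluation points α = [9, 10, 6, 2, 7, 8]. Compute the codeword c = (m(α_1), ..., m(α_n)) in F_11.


c = [5, 5, 10, 10, 2, 4]

Message polynomial: m(x) = 4 + 4·x + 5·x^2 (mod 11).
For each evaluation point α_i, compute m(α_i) mod 11:
  α_1 = 9: Horner steps 5 → 5 → 5, so m(9) = 5.
  α_2 = 10: Horner steps 5 → 10 → 5, so m(10) = 5.
  α_3 = 6: Horner steps 5 → 1 → 10, so m(6) = 10.
  α_4 = 2: Horner steps 5 → 3 → 10, so m(2) = 10.
  α_5 = 7: Horner steps 5 → 6 → 2, so m(7) = 2.
  α_6 = 8: Horner steps 5 → 0 → 4, so m(8) = 4.
Codeword c = [5, 5, 10, 10, 2, 4] ∈ F_11^6.


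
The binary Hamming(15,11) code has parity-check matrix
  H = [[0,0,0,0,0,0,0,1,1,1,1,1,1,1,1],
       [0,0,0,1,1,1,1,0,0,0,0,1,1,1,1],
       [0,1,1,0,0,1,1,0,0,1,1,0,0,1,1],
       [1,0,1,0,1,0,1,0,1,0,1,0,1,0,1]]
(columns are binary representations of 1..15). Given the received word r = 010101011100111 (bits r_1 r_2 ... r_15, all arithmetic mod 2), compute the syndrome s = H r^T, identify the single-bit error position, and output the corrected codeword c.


s = (0, 1, 1, 1)^T, error position = 7, corrected codeword c = 010101111100111

Compute s = H r^T mod 2 one row at a time:
  s_1 = 1 + 1 + 1 + 0 + 0 + 1 + 1 + 1 = 6 ≡ 0 (mod 2).
  s_2 = 1 + 0 + 1 + 0 + 0 + 1 + 1 + 1 = 5 ≡ 1 (mod 2).
  s_3 = 1 + 0 + 1 + 0 + 1 + 0 + 1 + 1 = 5 ≡ 1 (mod 2).
  s_4 = 0 + 0 + 0 + 0 + 1 + 0 + 1 + 1 = 3 ≡ 1 (mod 2).
s = (0, 1, 1, 1)^T — this equals column 7 of H (binary 0111), so error is at position 7.
Correct: flip bit 7 of r = 010101011100111 to get c = 010101111100111.


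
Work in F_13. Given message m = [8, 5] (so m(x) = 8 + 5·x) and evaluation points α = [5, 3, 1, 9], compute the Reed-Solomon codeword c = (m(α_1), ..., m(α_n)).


c = [7, 10, 0, 1]

Message polynomial: m(x) = 8 + 5·x (mod 13).
For each evaluation point α_i, compute m(α_i) mod 13:
  α_1 = 5: Horner steps 5 → 7, so m(5) = 7.
  α_2 = 3: Horner steps 5 → 10, so m(3) = 10.
  α_3 = 1: Horner steps 5 → 0, so m(1) = 0.
  α_4 = 9: Horner steps 5 → 1, so m(9) = 1.
Codeword c = [7, 10, 0, 1] ∈ F_13^4.


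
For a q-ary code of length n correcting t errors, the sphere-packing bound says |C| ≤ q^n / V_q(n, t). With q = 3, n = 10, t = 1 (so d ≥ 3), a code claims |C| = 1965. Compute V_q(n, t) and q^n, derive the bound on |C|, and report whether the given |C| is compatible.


V_q(n, t) = 21, q^n = 59049, Hamming bound = 2811, |C| = 1965 ≤ bound (satisfied).

Step 1: Compute V_q(n, t) = Σ_{j=0}^1 C(n, j) (q−1)^j.
  j = 0: C(10,0)·(2)^0 = 1·1 = 1.
  j = 1: C(10,1)·(2)^1 = 10·2 = 20.
  V_q(n, t) = 1 + 20 = 21.
Step 2: q^n = 3^10 = 59049.
Step 3: Hamming bound ⌊q^n / V_q(n,t)⌋ = ⌊59049/21⌋ = 2811.
Step 4: Compare |C| = 1965 to 2811: satisfied.
The claimed |C| lies below the Hamming bound.


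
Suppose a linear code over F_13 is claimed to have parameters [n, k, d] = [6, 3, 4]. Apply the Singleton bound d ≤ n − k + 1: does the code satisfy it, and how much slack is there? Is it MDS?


Singleton RHS = n − k + 1 = 4, slack = 0, bound satisfied, MDS.

Singleton bound: d ≤ n − k + 1.
Here n = 6, k = 3, so n − k + 1 = 4.
Given d = 4, check d ≤ 4: YES.
Slack = (n − k + 1) − d = 0.
The code is MDS (slack = 0).
Description: the claimed parameters are [6, 3, 4]_13; such a code would be MDS (meets Singleton bound).


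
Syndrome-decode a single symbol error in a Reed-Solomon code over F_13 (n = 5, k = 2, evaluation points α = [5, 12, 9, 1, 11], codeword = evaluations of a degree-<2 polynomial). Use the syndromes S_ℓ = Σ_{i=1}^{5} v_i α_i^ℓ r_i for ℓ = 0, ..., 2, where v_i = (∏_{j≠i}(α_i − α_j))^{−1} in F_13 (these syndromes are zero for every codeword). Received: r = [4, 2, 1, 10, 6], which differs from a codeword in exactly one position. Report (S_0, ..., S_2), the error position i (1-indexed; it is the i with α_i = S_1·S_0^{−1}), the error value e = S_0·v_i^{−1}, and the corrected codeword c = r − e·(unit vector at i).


S = (12, 12, 12), error at position 4, error magnitude e = 3, c = [4, 2, 1, 7, 6].

Step 1: column multipliers v_i = (∏_{j≠i}(α_i − α_j))^{−1} mod 13.
  i = 1 (α = 5): (5−12)(5−9)(5−1)(5−11) = (−7)·(−4)·4·(−6) = −672 ≡ 4, so v_1 = 4^{−1} = 10 (mod 13).
  i = 2 (α = 12): (12−5)(12−9)(12−1)(12−11) = 7·3·11·1 = 231 ≡ 10, so v_2 = 10^{−1} = 4 (mod 13).
  i = 3 (α = 9): (9−5)(9−12)(9−1)(9−11) = 4·(−3)·8·(−2) = 192 ≡ 10, so v_3 = 10^{−1} = 4 (mod 13).
  i = 4 (α = 1): (1−5)(1−12)(1−9)(1−11) = (−4)·(−11)·(−8)·(−10) = 3520 ≡ 10, so v_4 = 10^{−1} = 4 (mod 13).
  i = 5 (α = 11): (11−5)(11−12)(11−9)(11−1) = 6·(−1)·2·10 = −120 ≡ 10, so v_5 = 10^{−1} = 4 (mod 13).
  v = [10, 4, 4, 4, 4].
Step 2: syndromes of r = [4, 2, 1, 10, 6] (all sums mod 13).
  S_0 = Σ v_i r_i = 10·4 + 4·2 + 4·1 + 4·10 + 4·6 = 116 ≡ 12.
  S_1 = Σ v_i α_i r_i = 10·5·4 + 4·12·2 + 4·9·1 + 4·1·10 + 4·11·6 = 636 ≡ 12.
  α_i^2 mod 13 = [12, 1, 3, 1, 4].
  S_2 = Σ v_i α_i^2 r_i = 10·12·4 + 4·1·2 + 4·3·1 + 4·1·10 + 4·4·6 = 636 ≡ 12.
  S = (12, 12, 12) ≠ 0, so r is not a codeword (an error is present).
Step 3: locate the error. For a single error e at position i, S_ℓ = v_i·e·α_i^ℓ, so α_err = S_1/S_0.
  S_0^{−1} = 12^{−1} = 12 (mod 13), so α_err = 12·12 = 144 ≡ 1 = α_4. Error position i = 4.
  Consistency check: S_2/S_1 = 12·12 = 144 ≡ 1 = α_err ✓ (single-error assumption holds).
Step 4: error magnitude e = S_0/v_4 = S_0·∏_{j≠4}(α_4 − α_j) = 12·10 = 120 ≡ 3 (mod 13).
Step 5: correct position 4: c_4 = r_4 − e = 10 − 3 ≡ 7 (mod 13). Hence c = [4, 2, 1, 7, 6].
  Check: interpolating c through the α_i gives m(x) = 11 + 9·x (degree < 2) with m(α_i) = c_i for every i, so c is indeed a codeword.


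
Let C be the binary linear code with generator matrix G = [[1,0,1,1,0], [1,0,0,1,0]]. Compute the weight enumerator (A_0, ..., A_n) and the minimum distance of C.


Weight distribution: A_0 = 1, A_1 = 1, A_2 = 1, A_3 = 1. Minimum distance d = 1.

Enumerate all 2^2 = 4 messages m ∈ F_2^2.
For each, compute codeword c = mG in F_2^5, then tally its weight.
  m = 00 → c = 00000, weight = 0.
  m = 10 → c = 10110, weight = 3.
  m = 01 → c = 10010, weight = 2.
  m = 11 → c = 00100, weight = 1.
Tally weights:
  weight 0: 1 codewords.
  weight 1: 1 codewords.
  weight 2: 1 codewords.
  weight 3: 1 codewords.
Minimum distance d = smallest w > 0 with A_w > 0 = 1.
Sanity: Σ A_w = 4 = 2^2 = 4 ✓.


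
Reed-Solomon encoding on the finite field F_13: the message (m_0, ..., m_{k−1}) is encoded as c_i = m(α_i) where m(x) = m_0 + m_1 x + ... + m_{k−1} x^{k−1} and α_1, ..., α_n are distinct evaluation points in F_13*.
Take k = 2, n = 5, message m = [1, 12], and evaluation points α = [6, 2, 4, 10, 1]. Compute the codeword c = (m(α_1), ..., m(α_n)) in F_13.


c = [8, 12, 10, 4, 0]

Message polynomial: m(x) = 1 + 12·x (mod 13).
For each evaluation point α_i, compute m(α_i) mod 13:
  α_1 = 6: Horner steps 12 → 8, so m(6) = 8.
  α_2 = 2: Horner steps 12 → 12, so m(2) = 12.
  α_3 = 4: Horner steps 12 → 10, so m(4) = 10.
  α_4 = 10: Horner steps 12 → 4, so m(10) = 4.
  α_5 = 1: Horner steps 12 → 0, so m(1) = 0.
Codeword c = [8, 12, 10, 4, 0] ∈ F_13^5.


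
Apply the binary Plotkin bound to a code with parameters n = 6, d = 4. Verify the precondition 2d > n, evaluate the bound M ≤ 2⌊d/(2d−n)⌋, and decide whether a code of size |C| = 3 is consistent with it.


Plotkin bound M ≤ 4; given |C| = 3 ≤ bound (satisfied).

Check applicability: 2d = 8, n = 6.
2d − n = 2 > 0, so Plotkin applies.
Compute d/(2d−n) = 4/2 ≈ 2.0000.
⌊d/(2d−n)⌋ = 2.
Plotkin bound: M ≤ 2·2 = 4.
Given |C| = 3, check: satisfied.
This |C| is below the Plotkin bound.


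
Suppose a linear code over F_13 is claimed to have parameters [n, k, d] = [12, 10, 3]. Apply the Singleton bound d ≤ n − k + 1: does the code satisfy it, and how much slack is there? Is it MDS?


Singleton RHS = n − k + 1 = 3, slack = 0, bound satisfied, MDS.

Singleton bound: d ≤ n − k + 1.
Here n = 12, k = 10, so n − k + 1 = 3.
Given d = 3, check d ≤ 3: YES.
Slack = (n − k + 1) − d = 0.
The code is MDS (slack = 0).
Description: the claimed parameters are [12, 10, 3]_13; such a code would be MDS (meets Singleton bound).


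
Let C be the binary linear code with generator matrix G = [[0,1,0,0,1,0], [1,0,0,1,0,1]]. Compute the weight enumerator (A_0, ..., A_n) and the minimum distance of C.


Weight distribution: A_0 = 1, A_2 = 1, A_3 = 1, A_5 = 1. Minimum distance d = 2.

Enumerate all 2^2 = 4 messages m ∈ F_2^2.
For each, compute codeword c = mG in F_2^6, then tally its weight.
  m = 00 → c = 000000, weight = 0.
  m = 10 → c = 010010, weight = 2.
  m = 01 → c = 100101, weight = 3.
  m = 11 → c = 110111, weight = 5.
Tally weights:
  weight 0: 1 codewords.
  weight 2: 1 codewords.
  weight 3: 1 codewords.
  weight 5: 1 codewords.
Minimum distance d = smallest w > 0 with A_w > 0 = 2.
Sanity: Σ A_w = 4 = 2^2 = 4 ✓.


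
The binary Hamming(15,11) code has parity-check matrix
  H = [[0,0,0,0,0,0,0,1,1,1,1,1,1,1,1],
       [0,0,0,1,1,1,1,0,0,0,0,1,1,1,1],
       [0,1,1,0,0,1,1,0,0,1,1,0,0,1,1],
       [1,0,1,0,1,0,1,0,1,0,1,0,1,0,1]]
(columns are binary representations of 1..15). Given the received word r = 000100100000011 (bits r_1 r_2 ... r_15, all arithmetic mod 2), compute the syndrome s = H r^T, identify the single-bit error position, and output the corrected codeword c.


s = (0, 0, 1, 0)^T, error position = 2, corrected codeword c = 010100100000011

Compute s = H r^T mod 2 one row at a time:
  s_1 = 0 + 0 + 0 + 0 + 0 + 0 + 1 + 1 = 2 ≡ 0 (mod 2).
  s_2 = 1 + 0 + 0 + 1 + 0 + 0 + 1 + 1 = 4 ≡ 0 (mod 2).
  s_3 = 0 + 0 + 0 + 1 + 0 + 0 + 1 + 1 = 3 ≡ 1 (mod 2).
  s_4 = 0 + 0 + 0 + 1 + 0 + 0 + 0 + 1 = 2 ≡ 0 (mod 2).
s = (0, 0, 1, 0)^T — this equals column 2 of H (binary 0010), so error is at position 2.
Correct: flip bit 2 of r = 000100100000011 to get c = 010100100000011.


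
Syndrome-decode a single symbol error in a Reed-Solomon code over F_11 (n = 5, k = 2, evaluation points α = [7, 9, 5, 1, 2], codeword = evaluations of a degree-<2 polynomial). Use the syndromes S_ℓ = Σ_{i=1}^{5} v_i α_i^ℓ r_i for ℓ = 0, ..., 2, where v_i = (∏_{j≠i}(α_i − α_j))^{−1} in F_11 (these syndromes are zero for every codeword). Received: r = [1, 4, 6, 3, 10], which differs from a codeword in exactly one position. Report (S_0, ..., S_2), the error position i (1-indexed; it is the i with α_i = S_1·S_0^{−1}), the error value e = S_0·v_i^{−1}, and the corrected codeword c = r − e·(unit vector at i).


S = (1, 5, 3), error at position 3, error magnitude e = 8, c = [1, 4, 9, 3, 10].

Step 1: column multipliers v_i = (∏_{j≠i}(α_i − α_j))^{−1} mod 11.
  i = 1 (α = 7): (7−9)(7−5)(7−1)(7−2) = (−2)·2·6·5 = −120 ≡ 1, so v_1 = 1^{−1} = 1 (mod 11).
  i = 2 (α = 9): (9−7)(9−5)(9−1)(9−2) = 2·4·8·7 = 448 ≡ 8, so v_2 = 8^{−1} = 7 (mod 11).
  i = 3 (α = 5): (5−7)(5−9)(5−1)(5−2) = (−2)·(−4)·4·3 = 96 ≡ 8, so v_3 = 8^{−1} = 7 (mod 11).
  i = 4 (α = 1): (1−7)(1−9)(1−5)(1−2) = (−6)·(−8)·(−4)·(−1) = 192 ≡ 5, so v_4 = 5^{−1} = 9 (mod 11).
  i = 5 (α = 2): (2−7)(2−9)(2−5)(2−1) = (−5)·(−7)·(−3)·1 = −105 ≡ 5, so v_5 = 5^{−1} = 9 (mod 11).
  v = [1, 7, 7, 9, 9].
Step 2: syndromes of r = [1, 4, 6, 3, 10] (all sums mod 11).
  S_0 = Σ v_i r_i = 1·1 + 7·4 + 7·6 + 9·3 + 9·10 = 188 ≡ 1.
  S_1 = Σ v_i α_i r_i = 1·7·1 + 7·9·4 + 7·5·6 + 9·1·3 + 9·2·10 = 676 ≡ 5.
  α_i^2 mod 11 = [5, 4, 3, 1, 4].
  S_2 = Σ v_i α_i^2 r_i = 1·5·1 + 7·4·4 + 7·3·6 + 9·1·3 + 9·4·10 = 630 ≡ 3.
  S = (1, 5, 3) ≠ 0, so r is not a codeword (an error is present).
Step 3: locate the error. For a single error e at position i, S_ℓ = v_i·e·α_i^ℓ, so α_err = S_1/S_0.
  S_0^{−1} = 1^{−1} = 1 (mod 11), so α_err = 5·1 = 5 ≡ 5 = α_3. Error position i = 3.
  Consistency check: S_2/S_1 = 3·9 = 27 ≡ 5 = α_err ✓ (single-error assumption holds).
Step 4: error magnitude e = S_0/v_3 = S_0·∏_{j≠3}(α_3 − α_j) = 1·8 = 8 ≡ 8 (mod 11).
Step 5: correct position 3: c_3 = r_3 − e = 6 − 8 ≡ 9 (mod 11). Hence c = [1, 4, 9, 3, 10].
  Check: interpolating c through the α_i gives m(x) = 7 + 7·x (degree < 2) with m(α_i) = c_i for every i, so c is indeed a codeword.


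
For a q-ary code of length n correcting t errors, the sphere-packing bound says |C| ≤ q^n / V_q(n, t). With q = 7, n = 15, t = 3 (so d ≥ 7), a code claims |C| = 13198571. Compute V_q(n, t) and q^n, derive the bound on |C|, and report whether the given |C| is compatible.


V_q(n, t) = 102151, q^n = 4747561509943, Hamming bound = 46475918, |C| = 13198571 ≤ bound (satisfied).

Step 1: Compute V_q(n, t) = Σ_{j=0}^3 C(n, j) (q−1)^j.
  j = 0: C(15,0)·(6)^0 = 1·1 = 1.
  j = 1: C(15,1)·(6)^1 = 15·6 = 90.
  j = 2: C(15,2)·(6)^2 = 105·36 = 3780.
  j = 3: C(15,3)·(6)^3 = 455·216 = 98280.
  V_q(n, t) = 1 + 90 + 3780 + 98280 = 102151.
Step 2: q^n = 7^15 = 4747561509943.
Step 3: Hamming bound ⌊q^n / V_q(n,t)⌋ = ⌊4747561509943/102151⌋ = 46475918.
Step 4: Compare |C| = 13198571 to 46475918: satisfied.
The claimed |C| lies below the Hamming bound.


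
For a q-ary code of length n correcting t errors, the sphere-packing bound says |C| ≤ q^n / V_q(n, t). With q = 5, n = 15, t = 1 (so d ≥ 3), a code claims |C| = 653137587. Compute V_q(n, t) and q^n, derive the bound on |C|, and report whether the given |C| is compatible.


V_q(n, t) = 61, q^n = 30517578125, Hamming bound = 500288165, |C| = 653137587 > bound (violated).

Step 1: Compute V_q(n, t) = Σ_{j=0}^1 C(n, j) (q−1)^j.
  j = 0: C(15,0)·(4)^0 = 1·1 = 1.
  j = 1: C(15,1)·(4)^1 = 15·4 = 60.
  V_q(n, t) = 1 + 60 = 61.
Step 2: q^n = 5^15 = 30517578125.
Step 3: Hamming bound ⌊q^n / V_q(n,t)⌋ = ⌊30517578125/61⌋ = 500288165.
Step 4: Compare |C| = 653137587 to 500288165: violated.
The claimed |C| lies above the Hamming bound, so no 5-ary code of length 15 with d ≥ 3 can have 653137587 codewords.


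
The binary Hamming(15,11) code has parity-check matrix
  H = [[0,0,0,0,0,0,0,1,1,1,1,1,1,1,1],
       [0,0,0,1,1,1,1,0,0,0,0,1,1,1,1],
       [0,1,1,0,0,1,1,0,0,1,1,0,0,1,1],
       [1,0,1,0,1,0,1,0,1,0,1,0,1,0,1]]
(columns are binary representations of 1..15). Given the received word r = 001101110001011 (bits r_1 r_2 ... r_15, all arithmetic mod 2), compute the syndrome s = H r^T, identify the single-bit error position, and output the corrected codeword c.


s = (0, 0, 1, 1)^T, error position = 3, corrected codeword c = 000101110001011

Compute s = H r^T mod 2 one row at a time:
  s_1 = 1 + 0 + 0 + 0 + 1 + 0 + 1 + 1 = 4 ≡ 0 (mod 2).
  s_2 = 1 + 0 + 1 + 1 + 1 + 0 + 1 + 1 = 6 ≡ 0 (mod 2).
  s_3 = 0 + 1 + 1 + 1 + 0 + 0 + 1 + 1 = 5 ≡ 1 (mod 2).
  s_4 = 0 + 1 + 0 + 1 + 0 + 0 + 0 + 1 = 3 ≡ 1 (mod 2).
s = (0, 0, 1, 1)^T — this equals column 3 of H (binary 0011), so error is at position 3.
Correct: flip bit 3 of r = 001101110001011 to get c = 000101110001011.


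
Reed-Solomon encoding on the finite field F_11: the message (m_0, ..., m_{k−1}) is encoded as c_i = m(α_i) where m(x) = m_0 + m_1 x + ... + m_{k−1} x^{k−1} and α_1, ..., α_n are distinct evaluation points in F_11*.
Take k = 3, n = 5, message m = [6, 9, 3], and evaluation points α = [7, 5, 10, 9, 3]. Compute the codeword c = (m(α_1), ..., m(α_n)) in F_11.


c = [7, 5, 0, 0, 5]

Message polynomial: m(x) = 6 + 9·x + 3·x^2 (mod 11).
For each evaluation point α_i, compute m(α_i) mod 11:
  α_1 = 7: Horner steps 3 → 8 → 7, so m(7) = 7.
  α_2 = 5: Horner steps 3 → 2 → 5, so m(5) = 5.
  α_3 = 10: Horner steps 3 → 6 → 0, so m(10) = 0.
  α_4 = 9: Horner steps 3 → 3 → 0, so m(9) = 0.
  α_5 = 3: Horner steps 3 → 7 → 5, so m(3) = 5.
Codeword c = [7, 5, 0, 0, 5] ∈ F_11^5.


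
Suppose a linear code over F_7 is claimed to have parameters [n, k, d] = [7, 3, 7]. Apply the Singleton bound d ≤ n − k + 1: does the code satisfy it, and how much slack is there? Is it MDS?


Singleton RHS = n − k + 1 = 5, slack = -2, bound violated (no such code; not MDS).

Singleton bound: d ≤ n − k + 1.
Here n = 7, k = 3, so n − k + 1 = 5.
Given d = 7, check d ≤ 5: NO.
Slack = (n − k + 1) − d = -2.
The slack is negative: d = 7 exceeds n − k + 1 = 5 by 2, so the Singleton bound is violated and no linear [7, 3, 7]_7 code can exist. In particular it is not MDS (MDS requires d = n − k + 1 exactly).
Description: the claimed parameters are [7, 3, 7]_7; such a code would be impossible (violates the Singleton bound).


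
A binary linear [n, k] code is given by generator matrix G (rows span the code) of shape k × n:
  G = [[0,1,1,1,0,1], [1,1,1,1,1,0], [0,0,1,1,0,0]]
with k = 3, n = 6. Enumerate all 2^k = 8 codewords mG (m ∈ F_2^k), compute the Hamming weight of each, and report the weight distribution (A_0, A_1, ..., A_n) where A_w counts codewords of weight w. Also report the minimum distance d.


Weight distribution: A_0 = 1, A_2 = 2, A_3 = 2, A_4 = 1, A_5 = 2. Minimum distance d = 2.

Enumerate all 2^3 = 8 messages m ∈ F_2^3.
For each, compute codeword c = mG in F_2^6, then tally its weight.
  m = 000 → c = 000000, weight = 0.
  m = 100 → c = 011101, weight = 4.
  m = 010 → c = 111110, weight = 5.
  m = 110 → c = 100011, weight = 3.
  m = 001 → c = 001100, weight = 2.
  m = 101 → c = 010001, weight = 2.
  m = 011 → c = 110010, weight = 3.
  m = 111 → c = 101111, weight = 5.
Tally weights:
  weight 0: 1 codewords.
  weight 2: 2 codewords.
  weight 3: 2 codewords.
  weight 4: 1 codewords.
  weight 5: 2 codewords.
Minimum distance d = smallest w > 0 with A_w > 0 = 2.
Sanity: Σ A_w = 8 = 2^3 = 8 ✓.


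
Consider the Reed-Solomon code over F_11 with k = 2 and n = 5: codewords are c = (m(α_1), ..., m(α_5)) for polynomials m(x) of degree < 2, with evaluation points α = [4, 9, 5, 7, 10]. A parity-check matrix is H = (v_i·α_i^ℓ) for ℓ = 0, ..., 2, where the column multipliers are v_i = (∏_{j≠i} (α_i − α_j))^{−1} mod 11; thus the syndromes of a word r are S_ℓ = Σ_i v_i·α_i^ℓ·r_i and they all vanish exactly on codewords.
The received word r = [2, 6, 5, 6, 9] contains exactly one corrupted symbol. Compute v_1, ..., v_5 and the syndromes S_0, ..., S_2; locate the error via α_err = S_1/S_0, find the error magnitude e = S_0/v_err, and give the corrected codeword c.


S = (2, 3, 10), error at position 4, error magnitude e = 6, c = [2, 6, 5, 0, 9].

Step 1: column multipliers v_i = (∏_{j≠i}(α_i − α_j))^{−1} mod 11.
  i = 1 (α = 4): (4−9)(4−5)(4−7)(4−10) = (−5)·(−1)·(−3)·(−6) = 90 ≡ 2, so v_1 = 2^{−1} = 6 (mod 11).
  i = 2 (α = 9): (9−4)(9−5)(9−7)(9−10) = 5·4·2·(−1) = −40 ≡ 4, so v_2 = 4^{−1} = 3 (mod 11).
  i = 3 (α = 5): (5−4)(5−9)(5−7)(5−10) = 1·(−4)·(−2)·(−5) = −40 ≡ 4, so v_3 = 4^{−1} = 3 (mod 11).
  i = 4 (α = 7): (7−4)(7−9)(7−5)(7−10) = 3·(−2)·2·(−3) = 36 ≡ 3, so v_4 = 3^{−1} = 4 (mod 11).
  i = 5 (α = 10): (10−4)(10−9)(10−5)(10−7) = 6·1·5·3 = 90 ≡ 2, so v_5 = 2^{−1} = 6 (mod 11).
  v = [6, 3, 3, 4, 6].
Step 2: syndromes of r = [2, 6, 5, 6, 9] (all sums mod 11).
  S_0 = Σ v_i r_i = 6·2 + 3·6 + 3·5 + 4·6 + 6·9 = 123 ≡ 2.
  S_1 = Σ v_i α_i r_i = 6·4·2 + 3·9·6 + 3·5·5 + 4·7·6 + 6·10·9 = 993 ≡ 3.
  α_i^2 mod 11 = [5, 4, 3, 5, 1].
  S_2 = Σ v_i α_i^2 r_i = 6·5·2 + 3·4·6 + 3·3·5 + 4·5·6 + 6·1·9 = 351 ≡ 10.
  S = (2, 3, 10) ≠ 0, so r is not a codeword (an error is present).
Step 3: locate the error. For a single error e at position i, S_ℓ = v_i·e·α_i^ℓ, so α_err = S_1/S_0.
  S_0^{−1} = 2^{−1} = 6 (mod 11), so α_err = 3·6 = 18 ≡ 7 = α_4. Error position i = 4.
  Consistency check: S_2/S_1 = 10·4 = 40 ≡ 7 = α_err ✓ (single-error assumption holds).
Step 4: error magnitude e = S_0/v_4 = S_0·∏_{j≠4}(α_4 − α_j) = 2·3 = 6 ≡ 6 (mod 11).
Step 5: correct position 4: c_4 = r_4 − e = 6 − 6 ≡ 0 (mod 11). Hence c = [2, 6, 5, 0, 9].
  Check: interpolating c through the α_i gives m(x) = 1 + 3·x (degree < 2) with m(α_i) = c_i for every i, so c is indeed a codeword.


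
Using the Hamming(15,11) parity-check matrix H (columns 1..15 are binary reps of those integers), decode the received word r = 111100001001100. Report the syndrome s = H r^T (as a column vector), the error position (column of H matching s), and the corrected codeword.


s = (1, 1, 0, 0)^T, error position = 12, corrected codeword c = 111100001000100

Compute s = H r^T mod 2 one row at a time:
  s_1 = 0 + 1 + 0 + 0 + 1 + 1 + 0 + 0 = 3 ≡ 1 (mod 2).
  s_2 = 1 + 0 + 0 + 0 + 1 + 1 + 0 + 0 = 3 ≡ 1 (mod 2).
  s_3 = 1 + 1 + 0 + 0 + 0 + 0 + 0 + 0 = 2 ≡ 0 (mod 2).
  s_4 = 1 + 1 + 0 + 0 + 1 + 0 + 1 + 0 = 4 ≡ 0 (mod 2).
s = (1, 1, 0, 0)^T — this equals column 12 of H (binary 1100), so error is at position 12.
Correct: flip bit 12 of r = 111100001001100 to get c = 111100001000100.


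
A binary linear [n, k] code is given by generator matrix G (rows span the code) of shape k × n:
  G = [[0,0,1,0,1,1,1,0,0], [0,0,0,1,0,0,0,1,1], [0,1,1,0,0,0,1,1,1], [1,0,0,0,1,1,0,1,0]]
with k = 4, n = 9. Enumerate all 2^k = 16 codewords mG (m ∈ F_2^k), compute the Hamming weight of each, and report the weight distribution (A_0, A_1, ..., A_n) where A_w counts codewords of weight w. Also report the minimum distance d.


Weight distribution: A_0 = 1, A_3 = 2, A_4 = 6, A_5 = 4, A_7 = 2, A_8 = 1. Minimum distance d = 3.

Enumerate all 2^4 = 16 messages m ∈ F_2^4.
For each, compute codeword c = mG in F_2^9, then tally its weight.
  m = 0000 → c = 000000000, weight = 0.
  m = 1000 → c = 001011100, weight = 4.
  m = 0100 → c = 000100011, weight = 3.
  m = 1100 → c = 001111111, weight = 7.
  m = 0010 → c = 011000111, weight = 5.
  m = 1010 → c = 010011011, weight = 5.
  m = 0110 → c = 011100100, weight = 4.
  m = 1110 → c = 010111000, weight = 4.
  m = 0001 → c = 100011010, weight = 4.
  m = 1001 → c = 101000110, weight = 4.
  m = 0101 → c = 100111001, weight = 5.
  m = 1101 → c = 101100101, weight = 5.
  m = 0011 → c = 111011101, weight = 7.
  m = 1011 → c = 110000001, weight = 3.
  m = 0111 → c = 111111110, weight = 8.
  m = 1111 → c = 110100010, weight = 4.
Tally weights:
  weight 0: 1 codewords.
  weight 3: 2 codewords.
  weight 4: 6 codewords.
  weight 5: 4 codewords.
  weight 7: 2 codewords.
  weight 8: 1 codewords.
Minimum distance d = smallest w > 0 with A_w > 0 = 3.
Sanity: Σ A_w = 16 = 2^4 = 16 ✓.


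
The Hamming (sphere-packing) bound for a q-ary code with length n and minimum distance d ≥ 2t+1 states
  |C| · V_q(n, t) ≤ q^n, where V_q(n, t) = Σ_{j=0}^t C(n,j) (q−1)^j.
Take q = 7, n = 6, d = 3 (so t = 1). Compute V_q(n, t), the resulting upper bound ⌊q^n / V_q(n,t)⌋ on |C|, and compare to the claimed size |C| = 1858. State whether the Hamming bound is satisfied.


V_q(n, t) = 37, q^n = 117649, Hamming bound = 3179, |C| = 1858 ≤ bound (satisfied).

Step 1: Compute V_q(n, t) = Σ_{j=0}^1 C(n, j) (q−1)^j.
  j = 0: C(6,0)·(6)^0 = 1·1 = 1.
  j = 1: C(6,1)·(6)^1 = 6·6 = 36.
  V_q(n, t) = 1 + 36 = 37.
Step 2: q^n = 7^6 = 117649.
Step 3: Hamming bound ⌊q^n / V_q(n,t)⌋ = ⌊117649/37⌋ = 3179.
Step 4: Compare |C| = 1858 to 3179: satisfied.
The claimed |C| lies below the Hamming bound.


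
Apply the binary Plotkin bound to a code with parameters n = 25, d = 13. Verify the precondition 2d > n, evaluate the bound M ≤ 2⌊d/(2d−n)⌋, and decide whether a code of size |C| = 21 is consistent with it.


Plotkin bound M ≤ 26; given |C| = 21 ≤ bound (satisfied).

Check applicability: 2d = 26, n = 25.
2d − n = 1 > 0, so Plotkin applies.
Compute d/(2d−n) = 13/1 ≈ 13.0000.
⌊d/(2d−n)⌋ = 13.
Plotkin bound: M ≤ 2·13 = 26.
Given |C| = 21, check: satisfied.
This |C| is below the Plotkin bound.


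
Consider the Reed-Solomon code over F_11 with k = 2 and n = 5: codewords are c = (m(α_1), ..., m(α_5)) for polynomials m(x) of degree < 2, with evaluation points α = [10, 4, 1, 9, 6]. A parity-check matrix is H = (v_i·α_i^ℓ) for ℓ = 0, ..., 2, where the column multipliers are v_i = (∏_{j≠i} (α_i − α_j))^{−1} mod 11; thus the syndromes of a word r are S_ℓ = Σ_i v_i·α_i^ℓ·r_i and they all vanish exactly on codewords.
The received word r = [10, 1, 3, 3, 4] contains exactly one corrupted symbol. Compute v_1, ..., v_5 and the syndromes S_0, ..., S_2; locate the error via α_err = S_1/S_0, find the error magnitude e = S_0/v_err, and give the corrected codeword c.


S = (6, 6, 6), error at position 3, error magnitude e = 1, c = [10, 1, 2, 3, 4].

Step 1: column multipliers v_i = (∏_{j≠i}(α_i − α_j))^{−1} mod 11.
  i = 1 (α = 10): (10−4)(10−1)(10−9)(10−6) = 6·9·1·4 = 216 ≡ 7, so v_1 = 7^{−1} = 8 (mod 11).
  i = 2 (α = 4): (4−10)(4−1)(4−9)(4−6) = (−6)·3·(−5)·(−2) = −180 ≡ 7, so v_2 = 7^{−1} = 8 (mod 11).
  i = 3 (α = 1): (1−10)(1−4)(1−9)(1−6) = (−9)·(−3)·(−8)·(−5) = 1080 ≡ 2, so v_3 = 2^{−1} = 6 (mod 11).
  i = 4 (α = 9): (9−10)(9−4)(9−1)(9−6) = (−1)·5·8·3 = −120 ≡ 1, so v_4 = 1^{−1} = 1 (mod 11).
  i = 5 (α = 6): (6−10)(6−4)(6−1)(6−9) = (−4)·2·5·(−3) = 120 ≡ 10, so v_5 = 10^{−1} = 10 (mod 11).
  v = [8, 8, 6, 1, 10].
Step 2: syndromes of r = [10, 1, 3, 3, 4] (all sums mod 11).
  S_0 = Σ v_i r_i = 8·10 + 8·1 + 6·3 + 1·3 + 10·4 = 149 ≡ 6.
  S_1 = Σ v_i α_i r_i = 8·10·10 + 8·4·1 + 6·1·3 + 1·9·3 + 10·6·4 = 1117 ≡ 6.
  α_i^2 mod 11 = [1, 5, 1, 4, 3].
  S_2 = Σ v_i α_i^2 r_i = 8·1·10 + 8·5·1 + 6·1·3 + 1·4·3 + 10·3·4 = 270 ≡ 6.
  S = (6, 6, 6) ≠ 0, so r is not a codeword (an error is present).
Step 3: locate the error. For a single error e at position i, S_ℓ = v_i·e·α_i^ℓ, so α_err = S_1/S_0.
  S_0^{−1} = 6^{−1} = 2 (mod 11), so α_err = 6·2 = 12 ≡ 1 = α_3. Error position i = 3.
  Consistency check: S_2/S_1 = 6·2 = 12 ≡ 1 = α_err ✓ (single-error assumption holds).
Step 4: error magnitude e = S_0/v_3 = S_0·∏_{j≠3}(α_3 − α_j) = 6·2 = 12 ≡ 1 (mod 11).
Step 5: correct position 3: c_3 = r_3 − e = 3 − 1 ≡ 2 (mod 11). Hence c = [10, 1, 2, 3, 4].
  Check: interpolating c through the α_i gives m(x) = 6 + 7·x (degree < 2) with m(α_i) = c_i for every i, so c is indeed a codeword.


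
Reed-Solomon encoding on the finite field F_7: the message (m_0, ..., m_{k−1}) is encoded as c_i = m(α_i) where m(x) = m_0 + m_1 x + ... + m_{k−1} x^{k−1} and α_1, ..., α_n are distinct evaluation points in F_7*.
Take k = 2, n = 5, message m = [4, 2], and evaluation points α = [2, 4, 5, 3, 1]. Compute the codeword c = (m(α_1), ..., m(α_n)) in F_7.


c = [1, 5, 0, 3, 6]

Message polynomial: m(x) = 4 + 2·x (mod 7).
For each evaluation point α_i, compute m(α_i) mod 7:
  α_1 = 2: Horner steps 2 → 1, so m(2) = 1.
  α_2 = 4: Horner steps 2 → 5, so m(4) = 5.
  α_3 = 5: Horner steps 2 → 0, so m(5) = 0.
  α_4 = 3: Horner steps 2 → 3, so m(3) = 3.
  α_5 = 1: Horner steps 2 → 6, so m(1) = 6.
Codeword c = [1, 5, 0, 3, 6] ∈ F_7^5.


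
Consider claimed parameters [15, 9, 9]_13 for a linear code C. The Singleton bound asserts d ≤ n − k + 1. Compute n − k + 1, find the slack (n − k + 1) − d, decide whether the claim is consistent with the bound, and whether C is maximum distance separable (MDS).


Singleton RHS = n − k + 1 = 7, slack = -2, bound violated (no such code; not MDS).

Singleton bound: d ≤ n − k + 1.
Here n = 15, k = 9, so n − k + 1 = 7.
Given d = 9, check d ≤ 7: NO.
Slack = (n − k + 1) − d = -2.
The slack is negative: d = 9 exceeds n − k + 1 = 7 by 2, so the Singleton bound is violated and no linear [15, 9, 9]_13 code can exist. In particular it is not MDS (MDS requires d = n − k + 1 exactly).
Description: the claimed parameters are [15, 9, 9]_13; such a code would be impossible (violates the Singleton bound).


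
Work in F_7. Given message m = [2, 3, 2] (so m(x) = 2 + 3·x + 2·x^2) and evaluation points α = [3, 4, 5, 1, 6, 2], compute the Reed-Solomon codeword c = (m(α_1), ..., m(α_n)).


c = [1, 4, 4, 0, 1, 2]

Message polynomial: m(x) = 2 + 3·x + 2·x^2 (mod 7).
For each evaluation point α_i, compute m(α_i) mod 7:
  α_1 = 3: Horner steps 2 → 2 → 1, so m(3) = 1.
  α_2 = 4: Horner steps 2 → 4 → 4, so m(4) = 4.
  α_3 = 5: Horner steps 2 → 6 → 4, so m(5) = 4.
  α_4 = 1: Horner steps 2 → 5 → 0, so m(1) = 0.
  α_5 = 6: Horner steps 2 → 1 → 1, so m(6) = 1.
  α_6 = 2: Horner steps 2 → 0 → 2, so m(2) = 2.
Codeword c = [1, 4, 4, 0, 1, 2] ∈ F_7^6.


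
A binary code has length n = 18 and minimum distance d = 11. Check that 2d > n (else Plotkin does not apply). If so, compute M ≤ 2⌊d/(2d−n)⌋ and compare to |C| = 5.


Plotkin bound M ≤ 4; given |C| = 5 > bound (violated).

Check applicability: 2d = 22, n = 18.
2d − n = 4 > 0, so Plotkin applies.
Compute d/(2d−n) = 11/4 ≈ 2.7500.
⌊d/(2d−n)⌋ = 2.
Plotkin bound: M ≤ 2·2 = 4.
Given |C| = 5, check: VIOLATED.
This |C| is above the Plotkin bound, so no binary code with n = 18, d = 11 and 5 codewords exists.


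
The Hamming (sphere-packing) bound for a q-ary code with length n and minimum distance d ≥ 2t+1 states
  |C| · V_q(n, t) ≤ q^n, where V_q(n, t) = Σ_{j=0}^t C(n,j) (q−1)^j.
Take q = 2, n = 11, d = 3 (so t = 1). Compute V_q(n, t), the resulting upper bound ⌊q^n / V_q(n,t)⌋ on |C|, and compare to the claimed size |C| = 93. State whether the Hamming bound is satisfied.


V_q(n, t) = 12, q^n = 2048, Hamming bound = 170, |C| = 93 ≤ bound (satisfied).

Step 1: Compute V_q(n, t) = Σ_{j=0}^1 C(n, j) (q−1)^j.
  j = 0: C(11,0)·(1)^0 = 1·1 = 1.
  j = 1: C(11,1)·(1)^1 = 11·1 = 11.
  V_q(n, t) = 1 + 11 = 12.
Step 2: q^n = 2^11 = 2048.
Step 3: Hamming bound ⌊q^n / V_q(n,t)⌋ = ⌊2048/12⌋ = 170.
Step 4: Compare |C| = 93 to 170: satisfied.
The claimed |C| lies below the Hamming bound.


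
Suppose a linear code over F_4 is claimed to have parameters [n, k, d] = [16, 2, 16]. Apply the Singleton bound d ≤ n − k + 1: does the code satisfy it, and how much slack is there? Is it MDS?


Singleton RHS = n − k + 1 = 15, slack = -1, bound violated (no such code; not MDS).

Singleton bound: d ≤ n − k + 1.
Here n = 16, k = 2, so n − k + 1 = 15.
Given d = 16, check d ≤ 15: NO.
Slack = (n − k + 1) − d = -1.
The slack is negative: d = 16 exceeds n − k + 1 = 15 by 1, so the Singleton bound is violated and no linear [16, 2, 16]_4 code can exist. In particular it is not MDS (MDS requires d = n − k + 1 exactly).
Description: the claimed parameters are [16, 2, 16]_4; such a code would be impossible (violates the Singleton bound).


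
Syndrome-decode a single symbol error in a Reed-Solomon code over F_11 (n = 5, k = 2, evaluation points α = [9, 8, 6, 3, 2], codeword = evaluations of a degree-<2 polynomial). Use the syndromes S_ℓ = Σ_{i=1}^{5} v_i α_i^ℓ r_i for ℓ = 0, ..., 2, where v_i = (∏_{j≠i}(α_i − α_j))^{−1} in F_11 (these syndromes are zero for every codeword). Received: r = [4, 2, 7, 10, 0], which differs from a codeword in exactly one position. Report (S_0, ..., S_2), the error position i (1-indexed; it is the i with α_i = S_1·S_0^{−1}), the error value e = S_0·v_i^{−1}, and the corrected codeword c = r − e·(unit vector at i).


S = (5, 7, 1), error at position 2, error magnitude e = 8, c = [4, 5, 7, 10, 0].

Step 1: column multipliers v_i = (∏_{j≠i}(α_i − α_j))^{−1} mod 11.
  i = 1 (α = 9): (9−8)(9−6)(9−3)(9−2) = 1·3·6·7 = 126 ≡ 5, so v_1 = 5^{−1} = 9 (mod 11).
  i = 2 (α = 8): (8−9)(8−6)(8−3)(8−2) = (−1)·2·5·6 = −60 ≡ 6, so v_2 = 6^{−1} = 2 (mod 11).
  i = 3 (α = 6): (6−9)(6−8)(6−3)(6−2) = (−3)·(−2)·3·4 = 72 ≡ 6, so v_3 = 6^{−1} = 2 (mod 11).
  i = 4 (α = 3): (3−9)(3−8)(3−6)(3−2) = (−6)·(−5)·(−3)·1 = −90 ≡ 9, so v_4 = 9^{−1} = 5 (mod 11).
  i = 5 (α = 2): (2−9)(2−8)(2−6)(2−3) = (−7)·(−6)·(−4)·(−1) = 168 ≡ 3, so v_5 = 3^{−1} = 4 (mod 11).
  v = [9, 2, 2, 5, 4].
Step 2: syndromes of r = [4, 2, 7, 10, 0] (all sums mod 11).
  S_0 = Σ v_i r_i = 9·4 + 2·2 + 2·7 + 5·10 + 4·0 = 104 ≡ 5.
  S_1 = Σ v_i α_i r_i = 9·9·4 + 2·8·2 + 2·6·7 + 5·3·10 + 4·2·0 = 590 ≡ 7.
  α_i^2 mod 11 = [4, 9, 3, 9, 4].
  S_2 = Σ v_i α_i^2 r_i = 9·4·4 + 2·9·2 + 2·3·7 + 5·9·10 + 4·4·0 = 672 ≡ 1.
  S = (5, 7, 1) ≠ 0, so r is not a codeword (an error is present).
Step 3: locate the error. For a single error e at position i, S_ℓ = v_i·e·α_i^ℓ, so α_err = S_1/S_0.
  S_0^{−1} = 5^{−1} = 9 (mod 11), so α_err = 7·9 = 63 ≡ 8 = α_2. Error position i = 2.
  Consistency check: S_2/S_1 = 1·8 = 8 ≡ 8 = α_err ✓ (single-error assumption holds).
Step 4: error magnitude e = S_0/v_2 = S_0·∏_{j≠2}(α_2 − α_j) = 5·6 = 30 ≡ 8 (mod 11).
Step 5: correct position 2: c_2 = r_2 − e = 2 − 8 ≡ 5 (mod 11). Hence c = [4, 5, 7, 10, 0].
  Check: interpolating c through the α_i gives m(x) = 2 + 10·x (degree < 2) with m(α_i) = c_i for every i, so c is indeed a codeword.
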